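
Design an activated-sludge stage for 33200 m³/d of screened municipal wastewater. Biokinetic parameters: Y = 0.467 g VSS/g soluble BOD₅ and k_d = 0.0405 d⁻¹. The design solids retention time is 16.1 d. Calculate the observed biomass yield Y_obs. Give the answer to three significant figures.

Y_obs = Y / (1 + k_d θ_c) = 0.467 / (1 + 0.0405 × 16.1) = 0.467 / 1.652 = 0.2827.

Y_obs ≈ 0.283 g VSS/g soluble BOD₅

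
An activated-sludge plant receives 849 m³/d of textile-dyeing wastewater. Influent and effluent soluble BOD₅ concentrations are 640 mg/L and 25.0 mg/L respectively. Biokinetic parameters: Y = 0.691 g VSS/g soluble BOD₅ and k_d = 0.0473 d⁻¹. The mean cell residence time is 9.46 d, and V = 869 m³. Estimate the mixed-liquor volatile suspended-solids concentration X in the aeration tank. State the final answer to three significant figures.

Solving the biomass balance for X: X = Y Q (S₀−S) θ_c / [V (1+k_d θ_c)] = 0.691 × 849 × (640 − 25.0) × 9.46 / [869 × (1 + 0.0473 × 9.46)] = 2713 mg/L.

X ≈ 2710 mg/L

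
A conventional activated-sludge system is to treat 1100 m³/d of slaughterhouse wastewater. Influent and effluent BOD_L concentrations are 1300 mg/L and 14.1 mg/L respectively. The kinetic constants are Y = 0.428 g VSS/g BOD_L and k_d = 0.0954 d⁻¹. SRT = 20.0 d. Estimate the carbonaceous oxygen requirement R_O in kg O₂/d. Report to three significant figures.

Y_obs = Y / (1 + k_d θ_c) = 0.428 / (1 + 0.0954 × 20.0) = 0.428 / 2.908 = 0.1472.
Substrate removed = Q·(S₀ − S) = 1100 m³/d × (1300 − 14.1) g/m³ = 1.41×10^6 g/d = 1414 kg/d.
Net sludge production P_X = 0.1472 × 1414 = 208.2 kg VSS/d.
R_O = Q·(S₀ − S) − 1.42·P_X = 1414 − 1.42 × 208.2 = 1119 kg O₂/d.

R_O ≈ 1120 kg O₂/d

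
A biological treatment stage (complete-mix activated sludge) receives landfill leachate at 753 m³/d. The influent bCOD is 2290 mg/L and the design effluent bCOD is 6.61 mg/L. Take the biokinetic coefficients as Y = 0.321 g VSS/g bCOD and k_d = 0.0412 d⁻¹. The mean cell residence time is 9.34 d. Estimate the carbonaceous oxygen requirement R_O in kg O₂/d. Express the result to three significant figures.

The observed yield is Y_obs = Y/(1 + k_d·θ_c) = 0.321 / (1 + 0.0412 × 9.34) = 0.321 / 1.385 = 0.2318 g VSS per g bCOD removed.
Substrate removed = Q·(S₀ − S) = 753 m³/d × (2290 − 6.61) g/m³ = 1.72×10^6 g/d = 1719 kg/d.
Net sludge production P_X = 0.2318 × 1719 = 398.6 kg VSS/d.
Carbonaceous O₂ demand = substrate oxidised − cell-mass equivalent = 1719 − 1.42 × 398.6 = 1153 kg O₂/d.

R_O ≈ 1150 kg O₂/d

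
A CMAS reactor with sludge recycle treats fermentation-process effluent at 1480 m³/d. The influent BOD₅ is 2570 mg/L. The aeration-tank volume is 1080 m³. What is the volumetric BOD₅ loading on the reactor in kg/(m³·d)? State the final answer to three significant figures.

L_v ≈ 3.52 kg BOD₅/(m³·d)

L_v = Q S₀ / V = 1480 × 2570 × 10⁻³ / 1080 = 3.522 kg/(m³·d).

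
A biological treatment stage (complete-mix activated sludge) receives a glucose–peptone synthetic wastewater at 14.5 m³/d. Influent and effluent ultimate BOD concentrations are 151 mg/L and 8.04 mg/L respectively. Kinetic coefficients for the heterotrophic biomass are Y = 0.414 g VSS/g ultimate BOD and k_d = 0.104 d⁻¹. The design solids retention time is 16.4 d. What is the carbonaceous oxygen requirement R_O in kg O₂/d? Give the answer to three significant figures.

Observed yield with endogenous decay: Y_obs = Y / (1 + k_d·θ_c) = 0.414 / (1 + 0.104 × 16.4) = 0.414 / 2.706 = 0.1530 g VSS/g ultimate BOD.
ΔS = 151 − 8.04 = 143.0 mg/L, so the substrate removal rate is 14.5 × 143.0/1000 = 2.073 kg ultimate BOD/d.
Net sludge production P_X = 0.1530 × 2.073 = 0.3172 kg VSS/d.
Carbonaceous O₂ demand = substrate oxidised − cell-mass equivalent = 2.073 − 1.42 × 0.3172 = 1.623 kg O₂/d.

R_O ≈ 1.62 kg O₂/d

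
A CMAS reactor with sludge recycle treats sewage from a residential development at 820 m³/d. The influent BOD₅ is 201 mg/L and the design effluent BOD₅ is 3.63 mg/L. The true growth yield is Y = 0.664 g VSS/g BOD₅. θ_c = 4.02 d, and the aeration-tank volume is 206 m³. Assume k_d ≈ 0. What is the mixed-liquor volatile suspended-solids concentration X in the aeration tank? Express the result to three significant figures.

X ≈ 2100 mg/L

X = Y·Q·ΔS·θ_c / V = 0.664 × 820 × (201 − 3.63) × 4.02 / 206 = 2097 mg/L.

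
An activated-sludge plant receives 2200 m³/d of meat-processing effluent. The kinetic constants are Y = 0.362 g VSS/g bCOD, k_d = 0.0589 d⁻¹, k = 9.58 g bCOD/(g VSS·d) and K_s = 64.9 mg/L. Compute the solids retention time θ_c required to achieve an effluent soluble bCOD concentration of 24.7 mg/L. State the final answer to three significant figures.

θ_c ≈ 1.11 d

At the target effluent, Y k S/(K_s+S) = 0.362×9.58×24.7/89.60 = 0.9560 d⁻¹.
1/θ_c = 0.9560 − 0.0589 = 0.8971 d⁻¹, so θ_c = 1.115 d.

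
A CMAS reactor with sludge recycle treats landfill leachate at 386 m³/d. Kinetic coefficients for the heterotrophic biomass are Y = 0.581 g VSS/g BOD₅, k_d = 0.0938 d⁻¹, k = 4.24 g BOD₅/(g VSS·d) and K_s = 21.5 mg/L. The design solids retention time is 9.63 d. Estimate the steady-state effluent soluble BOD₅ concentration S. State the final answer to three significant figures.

From the Monod/SRT balance for a CMAS, S = K_s·(1+k_d θ_c)/[θ_c·(Y k − k_d) − 1] = 21.5 × (1 + 0.0938 × 9.63) / [9.63 × (0.581 × 4.24 − 0.0938) − 1] = 40.92 / 21.82 = 1.875 mg/L.

S ≈ 1.88 mg/L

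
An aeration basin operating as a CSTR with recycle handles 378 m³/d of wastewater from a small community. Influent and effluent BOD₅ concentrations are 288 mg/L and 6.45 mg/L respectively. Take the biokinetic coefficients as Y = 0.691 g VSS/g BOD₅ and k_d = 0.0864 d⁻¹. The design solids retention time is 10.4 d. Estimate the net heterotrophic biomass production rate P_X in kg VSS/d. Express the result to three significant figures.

Y_obs = Y / (1 + k_d θ_c) = 0.691 / (1 + 0.0864 × 10.4) = 0.691 / 1.899 = 0.3640.
Substrate removed = Q·(S₀ − S) = 378 m³/d × (288 − 6.45) g/m³ = 1.06×10^5 g/d = 106.4 kg/d.
Net biomass production P_X = Y_obs × Q·(S₀ − S) = 0.3640 × 106.4 = 38.73 kg VSS/d.

P_X ≈ 38.7 kg VSS/d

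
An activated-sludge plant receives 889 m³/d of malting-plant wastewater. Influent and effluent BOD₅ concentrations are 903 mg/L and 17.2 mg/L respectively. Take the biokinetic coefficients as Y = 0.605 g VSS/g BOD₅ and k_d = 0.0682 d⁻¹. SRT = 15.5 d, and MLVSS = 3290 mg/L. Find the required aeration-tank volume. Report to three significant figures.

V ≈ 1090 m³

From the SRT design equation V = Y Q (S₀−S) θ_c / [X (1 + k_d θ_c)] = 0.605 × 889 × (903 − 17.2) × 15.5 / [3290 × (1 + 0.0682 × 15.5)] = 7.38×10^6 / 6768 = 1091 m³.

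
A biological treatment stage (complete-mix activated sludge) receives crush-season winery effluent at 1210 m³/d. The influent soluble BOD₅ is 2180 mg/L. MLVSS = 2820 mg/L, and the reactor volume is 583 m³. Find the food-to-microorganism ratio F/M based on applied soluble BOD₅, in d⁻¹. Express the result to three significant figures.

Food-to-microorganism ratio F/M = Q S₀ / (V X) = 1210 × 2180 / (583.0 × 2820) = 1.604 d⁻¹.

F/M ≈ 1.60 d⁻¹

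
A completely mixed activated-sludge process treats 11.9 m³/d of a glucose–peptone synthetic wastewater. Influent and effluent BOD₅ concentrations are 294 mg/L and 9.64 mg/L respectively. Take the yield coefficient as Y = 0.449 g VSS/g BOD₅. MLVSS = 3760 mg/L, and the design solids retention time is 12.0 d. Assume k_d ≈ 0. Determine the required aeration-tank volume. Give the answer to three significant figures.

With k_d = 0 the design equation reduces to V = Y Q (S₀−S) θ_c / X = 0.449 × 11.9 × (294 − 9.64) × 12.0 / 3760 = 4.849 m³.

V ≈ 4.85 m³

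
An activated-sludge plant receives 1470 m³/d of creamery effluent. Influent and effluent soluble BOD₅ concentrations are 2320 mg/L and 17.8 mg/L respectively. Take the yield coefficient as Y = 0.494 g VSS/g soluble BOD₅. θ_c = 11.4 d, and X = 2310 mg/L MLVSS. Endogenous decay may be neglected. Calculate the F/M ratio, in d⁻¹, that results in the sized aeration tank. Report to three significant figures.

Biomass mass balance (decay neglected): V·X = Y·Q·(S₀ − S)·θ_c, so V = 0.494 × 1470 × (2320 − 17.8) × 11.4 / 2310 = 8250 m³.
Food-to-microorganism ratio F/M = Q S₀ / (V X) = 1470 × 2320 / (8250 × 2310) = 0.1789 d⁻¹.

F/M ≈ 0.179 d⁻¹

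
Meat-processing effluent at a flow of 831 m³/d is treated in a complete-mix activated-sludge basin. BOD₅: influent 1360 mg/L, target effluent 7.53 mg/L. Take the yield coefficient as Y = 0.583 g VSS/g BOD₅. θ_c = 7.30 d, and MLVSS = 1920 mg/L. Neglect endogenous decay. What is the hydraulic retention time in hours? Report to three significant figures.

With k_d = 0 the design equation reduces to V = Y Q (S₀−S) θ_c / X = 0.583 × 831 × (1360 − 7.53) × 7.30 / 1920 = 2491 m³.
τ = V/Q = 2491/831 = 2.998 d, or 71.95 h.

τ ≈ 71.9 h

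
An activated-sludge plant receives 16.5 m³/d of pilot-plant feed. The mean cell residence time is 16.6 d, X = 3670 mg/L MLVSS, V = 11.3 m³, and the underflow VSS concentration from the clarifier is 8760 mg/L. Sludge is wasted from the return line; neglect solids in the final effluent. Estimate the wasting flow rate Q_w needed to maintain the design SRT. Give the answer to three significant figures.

θ_c = V·X/(Q_w·X_r) when wasting from the recycle, so Q_w = V·X/(θ_c·X_r) = 11.30 × 3670 / (16.6 × 8760) = 0.2852 m³/d.

Q_w ≈ 0.285 m³/d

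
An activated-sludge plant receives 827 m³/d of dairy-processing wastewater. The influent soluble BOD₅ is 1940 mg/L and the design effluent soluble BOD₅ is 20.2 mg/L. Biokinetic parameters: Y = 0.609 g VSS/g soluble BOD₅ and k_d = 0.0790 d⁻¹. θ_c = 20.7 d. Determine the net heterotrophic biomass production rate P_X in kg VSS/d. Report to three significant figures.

P_X ≈ 367 kg VSS/d

Correct the yield for decay: Y_obs = Y/(1 + k_d θ_c) = 0.609 / (1 + 0.0790 × 20.7) = 0.609 / 2.635 = 0.2311.
Substrate removed = Q·(S₀ − S) = 827 m³/d × (1940 − 20.2) g/m³ = 1.59×10^6 g/d = 1588 kg/d.
So the net sludge growth is P_X = 0.2311 × 1588 = 366.9 kg VSS/d.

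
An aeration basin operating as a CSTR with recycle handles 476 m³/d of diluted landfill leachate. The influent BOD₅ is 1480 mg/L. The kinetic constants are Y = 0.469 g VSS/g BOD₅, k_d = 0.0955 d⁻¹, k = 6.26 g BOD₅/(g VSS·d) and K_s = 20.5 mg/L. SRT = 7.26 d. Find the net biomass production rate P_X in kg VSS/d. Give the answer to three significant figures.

P_X ≈ 195 kg VSS/d

For a completely mixed reactor with recycle the Lawrence–McCarty relation gives S = K_s·(1 + k_d·θ_c) / [θ_c·(Y·k − k_d) − 1] = 20.5 × (1 + 0.0955 × 7.26) / [7.26 × (0.469 × 6.26 − 0.0955) − 1] = 34.71 / 19.62 = 1.769 mg/L.
Y_obs = Y / (1 + k_d θ_c) = 0.469 / (1 + 0.0955 × 7.26) = 0.469 / 1.693 = 0.2770.
ΔS = 1480 − 1.77 = 1478 mg/L, so the substrate removal rate is 476 × 1478/1000 = 703.6 kg BOD₅/d.
So the net sludge growth is P_X = 0.2770 × 703.6 = 194.9 kg VSS/d.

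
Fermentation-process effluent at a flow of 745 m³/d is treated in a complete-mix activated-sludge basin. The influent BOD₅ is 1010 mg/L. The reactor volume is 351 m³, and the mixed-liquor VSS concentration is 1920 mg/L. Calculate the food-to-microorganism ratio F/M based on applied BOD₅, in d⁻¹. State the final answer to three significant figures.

Food-to-microorganism ratio F/M = Q S₀ / (V X) = 745 × 1010 / (351.0 × 1920) = 1.117 d⁻¹.

F/M ≈ 1.12 d⁻¹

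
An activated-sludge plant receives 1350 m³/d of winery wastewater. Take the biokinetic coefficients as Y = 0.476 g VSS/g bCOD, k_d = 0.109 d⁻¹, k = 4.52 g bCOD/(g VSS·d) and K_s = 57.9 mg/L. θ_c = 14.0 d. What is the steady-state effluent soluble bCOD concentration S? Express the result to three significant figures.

Effluent substrate depends only on kinetics and SRT: S = K_s(1 + k_d θ_c) / [θ_c(Yk − k_d) − 1] = 57.9 × (1 + 0.109 × 14.0) / [14.0 × (0.476 × 4.52 − 0.109) − 1] = 146.3 / 27.60 = 5.300 mg/L.

S ≈ 5.30 mg/L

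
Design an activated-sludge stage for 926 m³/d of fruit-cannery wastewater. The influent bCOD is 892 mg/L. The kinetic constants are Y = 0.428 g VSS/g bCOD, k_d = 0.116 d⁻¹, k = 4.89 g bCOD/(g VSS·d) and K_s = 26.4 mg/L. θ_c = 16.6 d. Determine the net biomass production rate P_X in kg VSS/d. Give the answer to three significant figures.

P_X ≈ 121 kg VSS/d

For a completely mixed reactor with recycle the Lawrence–McCarty relation gives S = K_s·(1 + k_d·θ_c) / [θ_c·(Y·k − k_d) − 1] = 26.4 × (1 + 0.116 × 16.6) / [16.6 × (0.428 × 4.89 − 0.116) − 1] = 77.24 / 31.82 = 2.428 mg/L.
Y_obs = Y / (1 + k_d θ_c) = 0.428 / (1 + 0.116 × 16.6) = 0.428 / 2.926 = 0.1463.
ΔS = 892 − 2.43 = 889.6 mg/L, so the substrate removal rate is 926 × 889.6/1000 = 823.7 kg bCOD/d.
Biomass produced: P_X = Y_obs·Q·ΔS = 0.1463 × 823.7 ≈ 120.5 kg VSS/d.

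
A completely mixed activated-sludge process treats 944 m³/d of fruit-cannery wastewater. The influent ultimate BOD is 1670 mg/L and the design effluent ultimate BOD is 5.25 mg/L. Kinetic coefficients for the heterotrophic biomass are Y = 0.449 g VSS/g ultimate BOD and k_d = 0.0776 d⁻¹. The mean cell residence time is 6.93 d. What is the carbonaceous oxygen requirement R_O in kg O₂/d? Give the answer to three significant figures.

R_O ≈ 920 kg O₂/d

The observed yield is Y_obs = Y/(1 + k_d·θ_c) = 0.449 / (1 + 0.0776 × 6.93) = 0.449 / 1.538 = 0.2920 g VSS per g ultimate BOD removed.
Mass of ultimate BOD removed per day: Q(S₀ − S) = 944 × 1665 g/m³ = 1572 kg/d.
Net sludge production P_X = 0.2920 × 1572 = 458.9 kg VSS/d.
R_O = Q·ΔS − 1.42 P_X = 1572 − 651.6 = 919.9 kg O₂/d.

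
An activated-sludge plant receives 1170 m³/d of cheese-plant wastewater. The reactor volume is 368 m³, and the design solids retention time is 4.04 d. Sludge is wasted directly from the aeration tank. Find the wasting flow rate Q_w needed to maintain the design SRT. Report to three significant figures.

With mixed-liquor wasting, θ_c = V/Q_w, so Q_w = V/θ_c = 368.0/4.04 = 91.09 m³/d.

Q_w ≈ 91.1 m³/d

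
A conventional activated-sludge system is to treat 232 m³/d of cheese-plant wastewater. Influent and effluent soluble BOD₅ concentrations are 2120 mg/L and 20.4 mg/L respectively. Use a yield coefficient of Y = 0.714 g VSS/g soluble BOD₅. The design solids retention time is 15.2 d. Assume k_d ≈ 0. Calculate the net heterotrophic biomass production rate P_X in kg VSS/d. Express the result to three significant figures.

No decay correction is needed, so Y_obs = Y = 0.714.
Mass of soluble BOD₅ removed per day: Q(S₀ − S) = 232 × 2100 g/m³ = 487.1 kg/d.
So the net sludge growth is P_X = 0.7140 × 487.1 = 347.8 kg VSS/d.

P_X ≈ 348 kg VSS/d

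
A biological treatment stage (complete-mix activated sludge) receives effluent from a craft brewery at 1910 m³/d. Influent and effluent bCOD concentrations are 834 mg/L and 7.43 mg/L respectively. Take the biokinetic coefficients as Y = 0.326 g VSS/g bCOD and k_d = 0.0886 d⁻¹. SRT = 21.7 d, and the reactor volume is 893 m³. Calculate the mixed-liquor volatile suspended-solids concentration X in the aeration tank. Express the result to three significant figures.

X = Y·Q·ΔS·θ_c / [V·(1 + k_d θ_c)] = 0.326 × 1910 × (834 − 7.43) × 21.7 / [893 × (1 + 0.0886 × 21.7)] = 4279 mg/L.

X ≈ 4280 mg/L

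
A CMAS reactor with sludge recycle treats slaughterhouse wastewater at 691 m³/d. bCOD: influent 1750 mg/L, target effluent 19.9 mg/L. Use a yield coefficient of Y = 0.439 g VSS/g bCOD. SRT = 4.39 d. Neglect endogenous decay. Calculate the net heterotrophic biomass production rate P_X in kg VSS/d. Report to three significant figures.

P_X ≈ 525 kg VSS/d

Since k_d ≈ 0, Y_obs = Y = 0.439 g VSS/g bCOD.
Substrate removed = Q·(S₀ − S) = 691 m³/d × (1750 − 19.9) g/m³ = 1.2×10^6 g/d = 1195 kg/d.
So the net sludge growth is P_X = 0.4390 × 1195 = 524.8 kg VSS/d.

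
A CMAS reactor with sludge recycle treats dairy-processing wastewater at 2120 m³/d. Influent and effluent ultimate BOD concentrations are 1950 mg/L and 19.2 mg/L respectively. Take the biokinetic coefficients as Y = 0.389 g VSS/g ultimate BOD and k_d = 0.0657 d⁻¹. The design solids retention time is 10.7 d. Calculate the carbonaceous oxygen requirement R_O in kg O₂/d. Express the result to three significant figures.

Y_obs = Y / (1 + k_d θ_c) = 0.389 / (1 + 0.0657 × 10.7) = 0.389 / 1.703 = 0.2284.
Substrate removed = Q·(S₀ − S) = 2120 m³/d × (1950 − 19.2) g/m³ = 4.09×10^6 g/d = 4093 kg/d.
Biomass synthesised: P_X = Y_obs × 4093 = 935.0 kg VSS/d.
R_O = Q·(S₀ − S) − 1.42·P_X = 4093 − 1.42 × 935.0 = 2766 kg O₂/d.

R_O ≈ 2770 kg O₂/d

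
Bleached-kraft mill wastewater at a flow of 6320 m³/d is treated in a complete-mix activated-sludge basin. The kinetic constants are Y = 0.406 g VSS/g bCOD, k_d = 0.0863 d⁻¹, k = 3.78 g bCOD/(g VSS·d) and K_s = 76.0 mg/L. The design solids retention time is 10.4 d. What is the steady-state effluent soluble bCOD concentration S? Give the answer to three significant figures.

From the Monod/SRT balance for a CMAS, S = K_s·(1+k_d θ_c)/[θ_c·(Y k − k_d) − 1] = 76.0 × (1 + 0.0863 × 10.4) / [10.4 × (0.406 × 3.78 − 0.0863) − 1] = 144.2 / 14.06 = 10.25 mg/L.

S ≈ 10.3 mg/L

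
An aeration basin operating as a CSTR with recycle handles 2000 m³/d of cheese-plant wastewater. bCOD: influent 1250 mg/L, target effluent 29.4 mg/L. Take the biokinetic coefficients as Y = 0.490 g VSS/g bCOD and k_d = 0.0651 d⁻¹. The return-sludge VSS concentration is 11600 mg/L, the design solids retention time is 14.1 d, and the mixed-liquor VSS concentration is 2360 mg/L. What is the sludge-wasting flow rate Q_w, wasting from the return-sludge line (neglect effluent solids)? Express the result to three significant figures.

Q_w ≈ 53.8 m³/d

From the SRT design equation V = Y Q (S₀−S) θ_c / [X (1 + k_d θ_c)] = 0.490 × 2000 × (1250 − 29.4) × 14.1 / [2360 × (1 + 0.0651 × 14.1)] = 1.69×10^7 / 4526 = 3726 m³.
θ_c = V·X/(Q_w·X_r) when wasting from the recycle, so Q_w = V·X/(θ_c·X_r) = 3726 × 2360 / (14.1 × 11600) = 53.77 m³/d.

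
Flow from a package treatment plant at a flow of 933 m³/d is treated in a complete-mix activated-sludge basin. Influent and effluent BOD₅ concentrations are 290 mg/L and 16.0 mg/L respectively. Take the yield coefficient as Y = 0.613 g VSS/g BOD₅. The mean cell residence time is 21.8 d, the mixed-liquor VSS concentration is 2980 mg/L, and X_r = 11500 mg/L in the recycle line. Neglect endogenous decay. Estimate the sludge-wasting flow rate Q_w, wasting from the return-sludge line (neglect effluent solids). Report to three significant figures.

Biomass mass balance (decay neglected): V·X = Y·Q·(S₀ − S)·θ_c, so V = 0.613 × 933 × (290 − 16.0) × 21.8 / 2980 = 1146 m³.
Q_w = (V·X)/(θ_c X_r) = 1146 × 2980 / (21.8 × 11500) = 13.63 m³/d.

Q_w ≈ 13.6 m³/d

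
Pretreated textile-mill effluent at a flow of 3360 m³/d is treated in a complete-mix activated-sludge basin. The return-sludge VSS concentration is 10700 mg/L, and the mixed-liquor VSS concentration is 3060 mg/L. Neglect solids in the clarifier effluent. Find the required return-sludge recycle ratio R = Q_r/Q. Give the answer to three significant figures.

R ≈ 0.401

Solids balance on the clarifier gives (1+R)X = R·X_r, so R = X/(X_r − X) = 3060 / (10700 − 3060) = 0.4005.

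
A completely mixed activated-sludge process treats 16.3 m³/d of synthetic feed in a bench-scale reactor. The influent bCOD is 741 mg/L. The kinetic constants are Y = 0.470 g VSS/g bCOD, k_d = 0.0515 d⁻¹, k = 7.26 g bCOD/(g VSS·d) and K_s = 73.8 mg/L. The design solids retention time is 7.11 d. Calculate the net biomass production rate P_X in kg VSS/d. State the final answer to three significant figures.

P_X ≈ 4.13 kg VSS/d

For a completely mixed reactor with recycle the Lawrence–McCarty relation gives S = K_s·(1 + k_d·θ_c) / [θ_c·(Y·k − k_d) − 1] = 73.8 × (1 + 0.0515 × 7.11) / [7.11 × (0.470 × 7.26 − 0.0515) − 1] = 100.8 / 22.89 = 4.404 mg/L.
Observed yield with endogenous decay: Y_obs = Y / (1 + k_d·θ_c) = 0.470 / (1 + 0.0515 × 7.11) = 0.470 / 1.366 = 0.3440 g VSS/g bCOD.
Q·(S₀ − S) = 16.3 × (741 − 4.40) × 10⁻³ = 12.01 kg/d removed.
So the net sludge growth is P_X = 0.3440 × 12.01 = 4.131 kg VSS/d.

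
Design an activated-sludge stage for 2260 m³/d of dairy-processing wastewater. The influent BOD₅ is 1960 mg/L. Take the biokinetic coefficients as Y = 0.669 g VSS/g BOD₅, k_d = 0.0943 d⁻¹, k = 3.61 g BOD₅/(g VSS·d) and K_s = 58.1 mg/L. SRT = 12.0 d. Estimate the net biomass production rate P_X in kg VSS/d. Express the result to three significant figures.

Effluent substrate depends only on kinetics and SRT: S = K_s(1 + k_d θ_c) / [θ_c(Yk − k_d) − 1] = 58.1 × (1 + 0.0943 × 12.0) / [12.0 × (0.669 × 3.61 − 0.0943) − 1] = 123.8 / 26.85 = 4.613 mg/L.
Observed yield with endogenous decay: Y_obs = Y / (1 + k_d·θ_c) = 0.669 / (1 + 0.0943 × 12.0) = 0.669 / 2.132 = 0.3138 g VSS/g BOD₅.
Mass of BOD₅ removed per day: Q(S₀ − S) = 2260 × 1955 g/m³ = 4419 kg/d.
P_X = Y_obs · Q(S₀ − S) = 0.3138 × 4419 = 1387 kg VSS/d.

P_X ≈ 1390 kg VSS/d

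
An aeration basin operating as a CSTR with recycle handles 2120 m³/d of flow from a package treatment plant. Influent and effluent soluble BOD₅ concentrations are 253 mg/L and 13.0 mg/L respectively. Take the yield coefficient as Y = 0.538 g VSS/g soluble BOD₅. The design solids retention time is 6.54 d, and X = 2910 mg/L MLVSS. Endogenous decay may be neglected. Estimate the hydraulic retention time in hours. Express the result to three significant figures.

V·X = Y·Q·ΔS·θ_c gives V = 0.538 × 2120 × (253 − 13.0) × 6.54 / 2910 = 615.2 m³.
HRT = V/Q = 615.2 m³ / 2120 m³·d⁻¹ = 0.2902 d × 24 = 6.964 h.

τ ≈ 6.96 h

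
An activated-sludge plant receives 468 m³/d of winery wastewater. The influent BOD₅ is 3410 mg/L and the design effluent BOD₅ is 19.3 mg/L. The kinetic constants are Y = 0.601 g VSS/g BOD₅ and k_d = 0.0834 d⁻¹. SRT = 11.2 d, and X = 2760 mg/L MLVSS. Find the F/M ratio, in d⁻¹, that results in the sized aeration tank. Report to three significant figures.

Steady-state biomass mass balance: V·X·(1 + k_d·θ_c) = Y·Q·(S₀ − S)·θ_c, so V = 0.601 × 468 × (3410 − 19.3) × 11.2 / [2760 × (1 + 0.0834 × 11.2)] = 1.07×10^7 / 5338 = 2001 m³.
F/M = Q·S₀ / (V·X) = 468 × 3410 / (2001 × 2760) = 0.2890 g BOD₅·(g VSS·d)⁻¹.

F/M ≈ 0.289 d⁻¹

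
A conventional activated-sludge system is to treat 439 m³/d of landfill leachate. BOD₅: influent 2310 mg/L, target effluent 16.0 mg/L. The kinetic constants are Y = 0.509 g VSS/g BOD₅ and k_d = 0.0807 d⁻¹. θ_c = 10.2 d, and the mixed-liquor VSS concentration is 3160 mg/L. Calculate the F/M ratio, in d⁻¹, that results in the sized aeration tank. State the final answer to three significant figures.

F/M ≈ 0.354 d⁻¹

From the SRT design equation V = Y Q (S₀−S) θ_c / [X (1 + k_d θ_c)] = 0.509 × 439 × (2310 − 16.0) × 10.2 / [3160 × (1 + 0.0807 × 10.2)] = 5.23×10^6 / 5761 = 907.5 m³.
F/M = applied load / biomass = Q·S₀/(V·X) = 439 × 2310 / (907.5 × 3160) = 0.3536 d⁻¹.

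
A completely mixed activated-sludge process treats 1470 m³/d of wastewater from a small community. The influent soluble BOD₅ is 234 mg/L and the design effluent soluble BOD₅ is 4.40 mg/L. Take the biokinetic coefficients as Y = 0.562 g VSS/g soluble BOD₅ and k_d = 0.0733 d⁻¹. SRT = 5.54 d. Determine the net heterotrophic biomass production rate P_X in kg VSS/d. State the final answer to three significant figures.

P_X ≈ 135 kg VSS/d

Correct the yield for decay: Y_obs = Y/(1 + k_d θ_c) = 0.562 / (1 + 0.0733 × 5.54) = 0.562 / 1.406 = 0.3997.
ΔS = 234 − 4.40 = 229.6 mg/L, so the substrate removal rate is 1470 × 229.6/1000 = 337.5 kg soluble BOD₅/d.
Biomass produced: P_X = Y_obs·Q·ΔS = 0.3997 × 337.5 ≈ 134.9 kg VSS/d.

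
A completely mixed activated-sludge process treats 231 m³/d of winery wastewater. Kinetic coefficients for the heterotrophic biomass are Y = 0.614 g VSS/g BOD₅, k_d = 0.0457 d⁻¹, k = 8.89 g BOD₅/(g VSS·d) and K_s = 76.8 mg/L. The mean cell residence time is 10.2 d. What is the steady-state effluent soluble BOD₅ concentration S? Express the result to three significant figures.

S ≈ 2.08 mg/L

For a completely mixed reactor with recycle the Lawrence–McCarty relation gives S = K_s·(1 + k_d·θ_c) / [θ_c·(Y·k − k_d) − 1] = 76.8 × (1 + 0.0457 × 10.2) / [10.2 × (0.614 × 8.89 − 0.0457) − 1] = 112.6 / 54.21 = 2.077 mg/L.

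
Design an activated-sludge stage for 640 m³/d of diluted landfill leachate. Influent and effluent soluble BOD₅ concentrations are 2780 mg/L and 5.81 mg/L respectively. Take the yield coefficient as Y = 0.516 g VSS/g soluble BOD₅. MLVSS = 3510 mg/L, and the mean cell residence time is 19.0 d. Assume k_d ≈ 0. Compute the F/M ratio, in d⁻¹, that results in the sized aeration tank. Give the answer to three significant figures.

Biomass mass balance (decay neglected): V·X = Y·Q·(S₀ − S)·θ_c, so V = 0.516 × 640 × (2780 − 5.81) × 19.0 / 3510 = 4959 m³.
Food-to-microorganism ratio F/M = Q S₀ / (V X) = 640 × 2780 / (4959 × 3510) = 0.1022 d⁻¹.

F/M ≈ 0.102 d⁻¹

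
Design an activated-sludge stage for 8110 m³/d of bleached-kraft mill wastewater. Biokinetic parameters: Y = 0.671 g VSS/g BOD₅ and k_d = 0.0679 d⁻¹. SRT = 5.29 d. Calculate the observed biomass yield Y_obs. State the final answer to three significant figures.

Y_obs ≈ 0.494 g VSS/g BOD₅

Y_obs = Y / (1 + k_d θ_c) = 0.671 / (1 + 0.0679 × 5.29) = 0.671 / 1.359 = 0.4937.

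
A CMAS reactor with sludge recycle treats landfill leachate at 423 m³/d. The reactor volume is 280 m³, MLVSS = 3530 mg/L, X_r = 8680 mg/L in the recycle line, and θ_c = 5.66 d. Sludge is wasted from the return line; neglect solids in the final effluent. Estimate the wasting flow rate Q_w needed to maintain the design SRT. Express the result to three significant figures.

Wasting from the return line (neglecting effluent solids): Q_w = V·X / (θ_c·X_r) = 280.0 × 3530 / (5.66 × 8680) = 20.12 m³/d.

Q_w ≈ 20.1 m³/d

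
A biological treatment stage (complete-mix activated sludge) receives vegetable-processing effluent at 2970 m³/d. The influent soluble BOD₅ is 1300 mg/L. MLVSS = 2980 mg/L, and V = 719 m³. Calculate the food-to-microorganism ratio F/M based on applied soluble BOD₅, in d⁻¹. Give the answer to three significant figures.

F/M ≈ 1.80 d⁻¹

F/M = Q·S₀ / (V·X) = 2970 × 1300 / (719.0 × 2980) = 1.802 g soluble BOD₅·(g VSS·d)⁻¹.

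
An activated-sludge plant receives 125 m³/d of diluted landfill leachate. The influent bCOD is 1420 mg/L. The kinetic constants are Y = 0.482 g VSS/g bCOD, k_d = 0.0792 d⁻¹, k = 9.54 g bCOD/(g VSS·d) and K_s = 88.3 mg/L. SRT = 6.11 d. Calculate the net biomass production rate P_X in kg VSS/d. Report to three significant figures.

P_X ≈ 57.5 kg VSS/d

For a completely mixed reactor with recycle the Lawrence–McCarty relation gives S = K_s·(1 + k_d·θ_c) / [θ_c·(Y·k − k_d) − 1] = 88.3 × (1 + 0.0792 × 6.11) / [6.11 × (0.482 × 9.54 − 0.0792) − 1] = 131.0 / 26.61 = 4.924 mg/L.
Y_obs = Y / (1 + k_d θ_c) = 0.482 / (1 + 0.0792 × 6.11) = 0.482 / 1.484 = 0.3248.
ΔS = 1420 − 4.92 = 1415 mg/L, so the substrate removal rate is 125 × 1415/1000 = 176.9 kg bCOD/d.
So the net sludge growth is P_X = 0.3248 × 176.9 = 57.46 kg VSS/d.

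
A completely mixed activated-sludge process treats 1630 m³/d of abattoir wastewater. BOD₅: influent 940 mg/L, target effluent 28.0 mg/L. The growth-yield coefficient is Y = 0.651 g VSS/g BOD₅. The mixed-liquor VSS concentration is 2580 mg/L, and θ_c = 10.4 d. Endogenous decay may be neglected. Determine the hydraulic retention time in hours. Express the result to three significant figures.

V·X = Y·Q·ΔS·θ_c gives V = 0.651 × 1630 × (940 − 28.0) × 10.4 / 2580 = 3901 m³.
τ = V/Q = 3901/1630 = 2.393 d, or 57.44 h.

τ ≈ 57.4 h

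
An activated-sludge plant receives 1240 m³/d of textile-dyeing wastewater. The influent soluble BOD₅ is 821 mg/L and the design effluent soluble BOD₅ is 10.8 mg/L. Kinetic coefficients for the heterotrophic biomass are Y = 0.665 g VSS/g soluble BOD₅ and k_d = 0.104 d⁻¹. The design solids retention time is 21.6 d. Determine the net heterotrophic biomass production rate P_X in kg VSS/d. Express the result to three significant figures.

P_X ≈ 206 kg VSS/d

Y_obs = Y / (1 + k_d θ_c) = 0.665 / (1 + 0.104 × 21.6) = 0.665 / 3.246 = 0.2048.
Q·(S₀ − S) = 1240 × (821 − 10.8) × 10⁻³ = 1005 kg/d removed.
Net biomass production P_X = Y_obs × Q·(S₀ − S) = 0.2048 × 1005 = 205.8 kg VSS/d.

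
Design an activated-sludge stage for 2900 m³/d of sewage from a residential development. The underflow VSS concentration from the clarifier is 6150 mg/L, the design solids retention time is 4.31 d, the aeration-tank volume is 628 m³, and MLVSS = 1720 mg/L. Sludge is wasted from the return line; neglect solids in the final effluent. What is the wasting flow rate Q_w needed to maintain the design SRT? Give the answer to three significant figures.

Q_w ≈ 40.8 m³/d

Q_w = (V·X)/(θ_c X_r) = 628.0 × 1720 / (4.31 × 6150) = 40.75 m³/d.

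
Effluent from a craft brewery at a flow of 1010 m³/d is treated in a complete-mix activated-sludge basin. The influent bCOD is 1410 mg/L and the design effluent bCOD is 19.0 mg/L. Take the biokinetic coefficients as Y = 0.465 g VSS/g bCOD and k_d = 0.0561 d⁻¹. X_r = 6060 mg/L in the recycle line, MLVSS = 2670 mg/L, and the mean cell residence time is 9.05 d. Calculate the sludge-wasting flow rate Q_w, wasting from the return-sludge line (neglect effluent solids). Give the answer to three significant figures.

Steady-state biomass mass balance: V·X·(1 + k_d·θ_c) = Y·Q·(S₀ − S)·θ_c, so V = 0.465 × 1010 × (1410 − 19.0) × 9.05 / [2670 × (1 + 0.0561 × 9.05)] = 5.91×10^6 / 4026 = 1469 m³.
Wasting from the return line (neglecting effluent solids): Q_w = V·X / (θ_c·X_r) = 1469 × 2670 / (9.05 × 6060) = 71.50 m³/d.

Q_w ≈ 71.5 m³/d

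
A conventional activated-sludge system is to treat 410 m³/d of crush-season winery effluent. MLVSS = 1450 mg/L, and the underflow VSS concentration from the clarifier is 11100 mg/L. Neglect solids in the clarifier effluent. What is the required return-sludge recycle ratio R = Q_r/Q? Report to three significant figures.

Solids balance on the clarifier gives (1+R)X = R·X_r, so R = X/(X_r − X) = 1450 / (11100 − 1450) = 0.1503.

R ≈ 0.150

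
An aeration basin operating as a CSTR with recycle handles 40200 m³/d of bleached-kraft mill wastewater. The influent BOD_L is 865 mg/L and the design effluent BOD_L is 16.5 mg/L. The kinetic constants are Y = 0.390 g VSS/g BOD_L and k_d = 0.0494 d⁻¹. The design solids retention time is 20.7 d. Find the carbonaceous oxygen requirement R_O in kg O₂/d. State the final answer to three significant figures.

Correct the yield for decay: Y_obs = Y/(1 + k_d θ_c) = 0.390 / (1 + 0.0494 × 20.7) = 0.390 / 2.023 = 0.1928.
ΔS = 865 − 16.5 = 848.5 mg/L, so the substrate removal rate is 40200 × 848.5/1000 = 34110 kg BOD_L/d.
Biomass synthesised: P_X = Y_obs × 34110 = 6577 kg VSS/d.
Carbonaceous O₂ demand = substrate oxidised − cell-mass equivalent = 34110 − 1.42 × 6577 = 24770 kg O₂/d.

R_O ≈ 24800 kg O₂/d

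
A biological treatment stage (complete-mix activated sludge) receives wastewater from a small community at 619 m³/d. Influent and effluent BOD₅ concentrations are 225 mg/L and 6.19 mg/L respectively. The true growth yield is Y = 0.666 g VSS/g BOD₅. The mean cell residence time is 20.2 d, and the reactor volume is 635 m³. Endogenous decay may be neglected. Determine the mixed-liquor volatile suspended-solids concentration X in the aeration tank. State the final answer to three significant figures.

X = Y·Q·ΔS·θ_c / V = 0.666 × 619 × (225 − 6.19) × 20.2 / 635 = 2870 mg/L.

X ≈ 2870 mg/L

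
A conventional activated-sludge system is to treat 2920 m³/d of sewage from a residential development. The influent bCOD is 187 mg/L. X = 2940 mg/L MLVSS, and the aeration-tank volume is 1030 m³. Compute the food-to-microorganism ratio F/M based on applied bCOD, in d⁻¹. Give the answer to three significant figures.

F/M ≈ 0.180 d⁻¹

F/M = Q·S₀ / (V·X) = 2920 × 187 / (1030 × 2940) = 0.1803 g bCOD·(g VSS·d)⁻¹.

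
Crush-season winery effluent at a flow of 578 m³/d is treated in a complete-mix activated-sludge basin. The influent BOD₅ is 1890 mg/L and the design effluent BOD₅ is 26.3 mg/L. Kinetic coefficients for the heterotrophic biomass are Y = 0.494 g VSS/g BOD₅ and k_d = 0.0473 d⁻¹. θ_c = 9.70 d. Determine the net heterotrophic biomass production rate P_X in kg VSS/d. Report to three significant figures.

Y_obs = Y / (1 + k_d θ_c) = 0.494 / (1 + 0.0473 × 9.70) = 0.494 / 1.459 = 0.3386.
Substrate removed = Q·(S₀ − S) = 578 m³/d × (1890 − 26.3) g/m³ = 1.08×10^6 g/d = 1077 kg/d.
So the net sludge growth is P_X = 0.3386 × 1077 = 364.8 kg VSS/d.

P_X ≈ 365 kg VSS/d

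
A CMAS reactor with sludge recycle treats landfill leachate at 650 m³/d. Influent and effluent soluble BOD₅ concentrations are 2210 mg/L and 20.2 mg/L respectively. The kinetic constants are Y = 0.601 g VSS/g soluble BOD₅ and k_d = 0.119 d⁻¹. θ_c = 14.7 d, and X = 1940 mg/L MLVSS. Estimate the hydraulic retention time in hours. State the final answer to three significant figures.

Steady-state biomass mass balance: V·X·(1 + k_d·θ_c) = Y·Q·(S₀ − S)·θ_c, so V = 0.601 × 650 × (2210 − 20.2) × 14.7 / [1940 × (1 + 0.119 × 14.7)] = 1.26×10^7 / 5334 = 2358 m³.
Hydraulic retention time τ = V/Q = 2358 / 650 = 3.627 d = 87.05 h.

τ ≈ 87.1 h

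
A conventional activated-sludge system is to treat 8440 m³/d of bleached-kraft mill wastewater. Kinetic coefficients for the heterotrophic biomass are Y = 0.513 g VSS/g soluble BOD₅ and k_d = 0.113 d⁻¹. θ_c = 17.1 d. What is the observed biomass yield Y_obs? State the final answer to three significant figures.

The observed yield is Y_obs = Y/(1 + k_d·θ_c) = 0.513 / (1 + 0.113 × 17.1) = 0.513 / 2.932 = 0.1749 g VSS per g soluble BOD₅ removed.

Y_obs ≈ 0.175 g VSS/g soluble BOD₅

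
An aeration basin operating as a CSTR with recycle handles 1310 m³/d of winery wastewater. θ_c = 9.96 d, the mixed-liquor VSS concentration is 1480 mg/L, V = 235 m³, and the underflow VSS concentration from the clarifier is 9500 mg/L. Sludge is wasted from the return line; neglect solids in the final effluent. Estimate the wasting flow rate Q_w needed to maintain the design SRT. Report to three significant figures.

Wasting from the return line (neglecting effluent solids): Q_w = V·X / (θ_c·X_r) = 235.0 × 1480 / (9.96 × 9500) = 3.676 m³/d.

Q_w ≈ 3.68 m³/d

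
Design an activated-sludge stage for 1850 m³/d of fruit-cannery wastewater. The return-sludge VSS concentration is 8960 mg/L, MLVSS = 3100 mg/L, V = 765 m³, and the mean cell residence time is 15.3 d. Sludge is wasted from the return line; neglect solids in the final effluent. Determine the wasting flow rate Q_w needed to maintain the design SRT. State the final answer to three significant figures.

Wasting from the return line (neglecting effluent solids): Q_w = V·X / (θ_c·X_r) = 765.0 × 3100 / (15.3 × 8960) = 17.30 m³/d.

Q_w ≈ 17.3 m³/d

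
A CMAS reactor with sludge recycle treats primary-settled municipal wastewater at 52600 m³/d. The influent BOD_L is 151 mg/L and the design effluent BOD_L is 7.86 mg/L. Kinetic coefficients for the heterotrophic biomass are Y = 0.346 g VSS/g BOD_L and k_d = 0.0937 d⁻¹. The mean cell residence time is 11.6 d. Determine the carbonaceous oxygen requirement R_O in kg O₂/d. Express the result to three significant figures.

Correct the yield for decay: Y_obs = Y/(1 + k_d θ_c) = 0.346 / (1 + 0.0937 × 11.6) = 0.346 / 2.087 = 0.1658.
Q·(S₀ − S) = 52600 × (151 − 7.86) × 10⁻³ = 7529 kg/d removed.
Biomass synthesised: P_X = Y_obs × 7529 = 1248 kg VSS/d.
R_O = Q·(S₀ − S) − 1.42·P_X = 7529 − 1.42 × 1248 = 5757 kg O₂/d.

R_O ≈ 5760 kg O₂/d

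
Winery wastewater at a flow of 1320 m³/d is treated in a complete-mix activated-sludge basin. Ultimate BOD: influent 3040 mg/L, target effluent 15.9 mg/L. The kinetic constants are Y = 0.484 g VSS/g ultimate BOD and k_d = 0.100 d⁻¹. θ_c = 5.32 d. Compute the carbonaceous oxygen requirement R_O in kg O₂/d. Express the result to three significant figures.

R_O ≈ 2200 kg O₂/d

Y_obs = Y / (1 + k_d θ_c) = 0.484 / (1 + 0.100 × 5.32) = 0.484 / 1.532 = 0.3159.
ΔS = 3040 − 15.9 = 3024 mg/L, so the substrate removal rate is 1320 × 3024/1000 = 3992 kg ultimate BOD/d.
Net sludge production P_X = 0.3159 × 3992 = 1261 kg VSS/d.
R_O = Q·(S₀ − S) − 1.42·P_X = 3992 − 1.42 × 1261 = 2201 kg O₂/d.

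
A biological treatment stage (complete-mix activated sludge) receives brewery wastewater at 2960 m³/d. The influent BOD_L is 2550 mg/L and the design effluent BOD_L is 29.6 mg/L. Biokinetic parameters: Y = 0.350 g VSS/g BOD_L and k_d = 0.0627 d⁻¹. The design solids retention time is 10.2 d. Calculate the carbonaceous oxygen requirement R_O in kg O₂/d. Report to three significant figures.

R_O ≈ 5200 kg O₂/d

The observed yield is Y_obs = Y/(1 + k_d·θ_c) = 0.350 / (1 + 0.0627 × 10.2) = 0.350 / 1.640 = 0.2135 g VSS per g BOD_L removed.
ΔS = 2550 − 29.6 = 2520 mg/L, so the substrate removal rate is 2960 × 2520/1000 = 7460 kg BOD_L/d.
P_X = Y_obs·Q·(S₀ − S) = 0.2135 × 7460 = 1593 kg VSS/d.
Carbonaceous O₂ demand = substrate oxidised − cell-mass equivalent = 7460 − 1.42 × 1593 = 5199 kg O₂/d.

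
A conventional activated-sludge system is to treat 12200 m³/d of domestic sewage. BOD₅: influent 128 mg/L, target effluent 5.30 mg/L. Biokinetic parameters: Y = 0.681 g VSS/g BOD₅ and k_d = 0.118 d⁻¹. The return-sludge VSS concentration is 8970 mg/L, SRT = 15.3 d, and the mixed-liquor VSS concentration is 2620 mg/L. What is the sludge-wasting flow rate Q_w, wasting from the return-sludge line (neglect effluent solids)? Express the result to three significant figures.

Q_w ≈ 40.5 m³/d

Rearranging the biomass balance for a CMAS with decay, V = Y·Q·ΔS·θ_c / [X·(1+k_d θ_c)] = 0.681 × 12200 × (128 − 5.30) × 15.3 / [2620 × (1 + 0.118 × 15.3)] = 1.56×10^7 / 7350 = 2122 m³.
θ_c = V·X/(Q_w·X_r) when wasting from the recycle, so Q_w = V·X/(θ_c·X_r) = 2122 × 2620 / (15.3 × 8970) = 40.51 m³/d.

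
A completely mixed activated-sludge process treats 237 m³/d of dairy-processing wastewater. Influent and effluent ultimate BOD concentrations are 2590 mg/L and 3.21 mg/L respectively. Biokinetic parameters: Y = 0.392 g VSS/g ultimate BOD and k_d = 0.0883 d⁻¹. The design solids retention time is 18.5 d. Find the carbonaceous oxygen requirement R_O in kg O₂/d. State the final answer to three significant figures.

R_O ≈ 483 kg O₂/d

Y_obs = Y / (1 + k_d θ_c) = 0.392 / (1 + 0.0883 × 18.5) = 0.392 / 2.634 = 0.1488.
Q·(S₀ − S) = 237 × (2590 − 3.21) × 10⁻³ = 613.1 kg/d removed.
Biomass synthesised: P_X = Y_obs × 613.1 = 91.25 kg VSS/d.
R_O = Q·ΔS − 1.42 P_X = 613.1 − 129.6 = 483.5 kg O₂/d.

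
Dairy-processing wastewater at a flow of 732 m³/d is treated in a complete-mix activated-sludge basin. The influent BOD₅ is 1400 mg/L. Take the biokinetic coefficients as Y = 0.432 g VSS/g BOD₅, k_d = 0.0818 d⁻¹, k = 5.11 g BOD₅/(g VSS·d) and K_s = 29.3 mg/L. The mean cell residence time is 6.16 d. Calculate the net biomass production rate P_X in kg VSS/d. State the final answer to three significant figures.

P_X ≈ 294 kg VSS/d

Effluent substrate depends only on kinetics and SRT: S = K_s(1 + k_d θ_c) / [θ_c(Yk − k_d) − 1] = 29.3 × (1 + 0.0818 × 6.16) / [6.16 × (0.432 × 5.11 − 0.0818) − 1] = 44.06 / 12.09 = 3.643 mg/L.
Y_obs = Y / (1 + k_d θ_c) = 0.432 / (1 + 0.0818 × 6.16) = 0.432 / 1.504 = 0.2873.
Substrate removed = Q·(S₀ − S) = 732 m³/d × (1400 − 3.64) g/m³ = 1.02×10^6 g/d = 1022 kg/d.
Net biomass production P_X = Y_obs × Q·(S₀ − S) = 0.2873 × 1022 = 293.6 kg VSS/d.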